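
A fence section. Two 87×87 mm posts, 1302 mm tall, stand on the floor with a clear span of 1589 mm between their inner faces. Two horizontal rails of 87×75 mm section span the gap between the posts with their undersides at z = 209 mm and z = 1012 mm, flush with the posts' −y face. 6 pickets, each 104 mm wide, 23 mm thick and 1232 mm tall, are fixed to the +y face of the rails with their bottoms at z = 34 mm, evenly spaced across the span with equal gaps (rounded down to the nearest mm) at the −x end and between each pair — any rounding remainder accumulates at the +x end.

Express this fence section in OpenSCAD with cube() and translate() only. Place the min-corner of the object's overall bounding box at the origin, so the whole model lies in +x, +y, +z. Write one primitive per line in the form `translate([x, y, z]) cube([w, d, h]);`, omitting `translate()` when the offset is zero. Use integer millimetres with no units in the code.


cube([87, 87, 1302]);
translate([1676, 0, 0]) cube([87, 87, 1302]);
translate([87, 0, 209]) cube([1589, 87, 75]);
translate([87, 0, 1012]) cube([1589, 87, 75]);
translate([224, 87, 34]) cube([104, 23, 1232]);
translate([465, 87, 34]) cube([104, 23, 1232]);
translate([706, 87, 34]) cube([104, 23, 1232]);
translate([947, 87, 34]) cube([104, 23, 1232]);
translate([1188, 87, 34]) cube([104, 23, 1232]);
translate([1429, 87, 34]) cube([104, 23, 1232]);


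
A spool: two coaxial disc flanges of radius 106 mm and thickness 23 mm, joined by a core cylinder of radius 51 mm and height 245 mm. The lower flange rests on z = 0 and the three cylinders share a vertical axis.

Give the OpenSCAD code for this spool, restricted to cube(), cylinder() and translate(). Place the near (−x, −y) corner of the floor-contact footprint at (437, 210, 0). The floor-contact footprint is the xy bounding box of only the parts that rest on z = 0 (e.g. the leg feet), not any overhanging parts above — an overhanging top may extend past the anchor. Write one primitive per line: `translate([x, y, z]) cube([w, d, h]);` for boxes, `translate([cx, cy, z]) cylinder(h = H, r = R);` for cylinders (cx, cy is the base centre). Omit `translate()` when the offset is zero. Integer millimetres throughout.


translate([543, 316, 0]) cylinder(h = 23, r = 106);
translate([543, 316, 23]) cylinder(h = 245, r = 51);
translate([543, 316, 268]) cylinder(h = 23, r = 106);


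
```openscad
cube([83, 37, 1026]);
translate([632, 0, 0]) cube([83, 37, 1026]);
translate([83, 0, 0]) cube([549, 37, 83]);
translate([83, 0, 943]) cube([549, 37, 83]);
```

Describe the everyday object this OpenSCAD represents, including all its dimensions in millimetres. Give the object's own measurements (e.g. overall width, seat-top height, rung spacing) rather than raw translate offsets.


A rectangular picture frame lying in the x–z plane (depth along y). The opening is 549 mm wide (x) by 860 mm tall (z), surrounded by a border 83 mm wide on all four sides. The frame is 37 mm deep and is made of two full-height vertical stiles with two horizontal rails fitted between them.


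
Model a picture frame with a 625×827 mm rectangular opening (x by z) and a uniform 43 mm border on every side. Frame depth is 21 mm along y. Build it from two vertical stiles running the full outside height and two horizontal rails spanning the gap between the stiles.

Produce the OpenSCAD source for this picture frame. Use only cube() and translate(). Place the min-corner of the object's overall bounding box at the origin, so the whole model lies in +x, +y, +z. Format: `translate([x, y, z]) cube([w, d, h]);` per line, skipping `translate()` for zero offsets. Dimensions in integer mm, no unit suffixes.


cube([43, 21, 913]);
translate([668, 0, 0]) cube([43, 21, 913]);
translate([43, 0, 0]) cube([625, 21, 43]);
translate([43, 0, 870]) cube([625, 21, 43]);


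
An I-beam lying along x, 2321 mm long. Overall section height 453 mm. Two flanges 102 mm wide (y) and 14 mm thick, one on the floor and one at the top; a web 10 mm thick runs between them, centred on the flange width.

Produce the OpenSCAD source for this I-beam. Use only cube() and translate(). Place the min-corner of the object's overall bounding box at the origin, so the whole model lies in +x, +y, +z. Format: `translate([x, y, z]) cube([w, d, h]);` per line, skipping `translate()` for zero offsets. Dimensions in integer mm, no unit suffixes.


cube([2321, 102, 14]);
translate([0, 46, 14]) cube([2321, 10, 425]);
translate([0, 0, 439]) cube([2321, 102, 14]);


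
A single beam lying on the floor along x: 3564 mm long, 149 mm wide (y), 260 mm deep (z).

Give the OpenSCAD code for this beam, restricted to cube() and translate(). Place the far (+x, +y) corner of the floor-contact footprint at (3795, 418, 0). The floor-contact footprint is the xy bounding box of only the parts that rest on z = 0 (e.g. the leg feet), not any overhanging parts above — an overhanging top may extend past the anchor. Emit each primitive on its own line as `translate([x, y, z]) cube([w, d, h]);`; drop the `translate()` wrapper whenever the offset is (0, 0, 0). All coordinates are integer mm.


translate([231, 269, 0]) cube([3564, 149, 260]);


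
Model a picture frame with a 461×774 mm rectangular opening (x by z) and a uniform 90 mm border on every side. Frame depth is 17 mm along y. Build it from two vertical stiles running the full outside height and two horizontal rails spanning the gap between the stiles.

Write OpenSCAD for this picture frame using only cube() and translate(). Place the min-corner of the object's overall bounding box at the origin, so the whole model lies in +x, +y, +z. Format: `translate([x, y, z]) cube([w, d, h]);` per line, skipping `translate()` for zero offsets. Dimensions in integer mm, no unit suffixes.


cube([90, 17, 954]);
translate([551, 0, 0]) cube([90, 17, 954]);
translate([90, 0, 0]) cube([461, 17, 90]);
translate([90, 0, 864]) cube([461, 17, 90]);


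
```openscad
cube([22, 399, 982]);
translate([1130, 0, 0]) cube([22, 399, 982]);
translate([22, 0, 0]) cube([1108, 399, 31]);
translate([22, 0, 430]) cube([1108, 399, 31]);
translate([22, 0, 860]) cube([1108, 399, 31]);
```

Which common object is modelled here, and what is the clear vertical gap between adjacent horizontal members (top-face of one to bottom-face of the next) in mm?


A bookshelf. The clear shelf gap is 399 mm.

Two tall side panels with 3 horizontal boards between them — a bookshelf. The first two shelf undersides are at z = 0 and z = 430; with shelf thickness 31, the clear gap is 430 − 0 − 31 = 399 mm.


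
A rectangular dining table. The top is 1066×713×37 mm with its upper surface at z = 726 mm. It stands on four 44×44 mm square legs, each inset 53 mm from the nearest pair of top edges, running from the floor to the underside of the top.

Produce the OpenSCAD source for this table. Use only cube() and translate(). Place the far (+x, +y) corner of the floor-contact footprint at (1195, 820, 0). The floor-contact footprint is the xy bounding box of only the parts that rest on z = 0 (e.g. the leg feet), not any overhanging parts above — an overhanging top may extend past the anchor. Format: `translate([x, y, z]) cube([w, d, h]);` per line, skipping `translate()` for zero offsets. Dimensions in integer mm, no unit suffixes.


// leg_h = 726 - 37 = 689
translate([182, 160, 689]) cube([1066, 713, 37]);
translate([235, 213, 0]) cube([44, 44, 689]);
translate([1151, 213, 0]) cube([44, 44, 689]);
translate([235, 776, 0]) cube([44, 44, 689]);
translate([1151, 776, 0]) cube([44, 44, 689]);


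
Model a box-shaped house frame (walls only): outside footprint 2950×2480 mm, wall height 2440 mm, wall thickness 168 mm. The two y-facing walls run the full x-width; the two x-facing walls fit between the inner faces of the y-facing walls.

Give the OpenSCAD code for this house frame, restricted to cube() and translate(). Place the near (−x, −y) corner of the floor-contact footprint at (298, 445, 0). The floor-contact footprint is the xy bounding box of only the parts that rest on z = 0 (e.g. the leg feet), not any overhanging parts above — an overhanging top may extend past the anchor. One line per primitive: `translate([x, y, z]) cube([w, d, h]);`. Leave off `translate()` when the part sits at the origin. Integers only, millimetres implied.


translate([298, 445, 0]) cube([2950, 168, 2440]);
translate([298, 2757, 0]) cube([2950, 168, 2440]);
translate([298, 613, 0]) cube([168, 2144, 2440]);
translate([3080, 613, 0]) cube([168, 2144, 2440]);


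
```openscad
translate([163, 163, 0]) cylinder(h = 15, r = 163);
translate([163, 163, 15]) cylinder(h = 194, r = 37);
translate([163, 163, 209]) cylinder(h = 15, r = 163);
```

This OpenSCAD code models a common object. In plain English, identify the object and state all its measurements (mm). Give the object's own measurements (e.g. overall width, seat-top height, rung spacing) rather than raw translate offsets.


A spool: two coaxial disc flanges of radius 163 mm and thickness 15 mm, joined by a core cylinder of radius 37 mm and height 194 mm. The lower flange rests on z = 0 and the three cylinders share a vertical axis.


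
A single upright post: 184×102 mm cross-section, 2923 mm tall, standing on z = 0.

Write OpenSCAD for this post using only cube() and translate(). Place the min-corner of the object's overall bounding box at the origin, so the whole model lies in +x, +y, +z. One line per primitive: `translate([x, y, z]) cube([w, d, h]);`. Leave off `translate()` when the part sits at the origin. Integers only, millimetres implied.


cube([184, 102, 2923]);


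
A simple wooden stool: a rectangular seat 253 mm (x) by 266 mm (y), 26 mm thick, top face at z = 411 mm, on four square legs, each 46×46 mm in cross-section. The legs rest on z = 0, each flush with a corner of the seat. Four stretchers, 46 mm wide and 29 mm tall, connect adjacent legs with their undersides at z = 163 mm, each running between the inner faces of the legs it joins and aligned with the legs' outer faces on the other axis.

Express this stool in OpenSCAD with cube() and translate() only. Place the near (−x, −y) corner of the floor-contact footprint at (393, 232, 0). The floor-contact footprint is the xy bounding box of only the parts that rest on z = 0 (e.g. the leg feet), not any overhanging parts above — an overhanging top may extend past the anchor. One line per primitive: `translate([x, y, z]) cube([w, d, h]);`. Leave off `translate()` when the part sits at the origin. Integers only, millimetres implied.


translate([393, 232, 385]) cube([253, 266, 26]);
translate([393, 232, 0]) cube([46, 46, 385]);
translate([600, 232, 0]) cube([46, 46, 385]);
translate([393, 452, 0]) cube([46, 46, 385]);
translate([600, 452, 0]) cube([46, 46, 385]);
translate([439, 232, 163]) cube([161, 46, 29]);
translate([439, 452, 163]) cube([161, 46, 29]);
translate([393, 278, 163]) cube([46, 174, 29]);
translate([600, 278, 163]) cube([46, 174, 29]);


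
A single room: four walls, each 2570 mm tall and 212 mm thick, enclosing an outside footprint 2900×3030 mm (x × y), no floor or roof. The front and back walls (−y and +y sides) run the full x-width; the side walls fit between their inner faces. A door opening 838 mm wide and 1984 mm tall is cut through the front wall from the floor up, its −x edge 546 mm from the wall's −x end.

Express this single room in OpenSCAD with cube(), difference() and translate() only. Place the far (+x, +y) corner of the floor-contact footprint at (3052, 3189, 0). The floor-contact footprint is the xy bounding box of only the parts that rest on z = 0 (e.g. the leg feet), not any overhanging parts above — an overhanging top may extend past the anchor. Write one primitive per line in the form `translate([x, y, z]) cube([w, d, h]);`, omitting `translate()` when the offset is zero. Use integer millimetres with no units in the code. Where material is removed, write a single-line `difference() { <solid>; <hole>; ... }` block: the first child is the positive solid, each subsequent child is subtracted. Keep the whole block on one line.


difference() { translate([152, 159, 0]) cube([2900, 212, 2570]); translate([698, 159, 0]) cube([838, 212, 1984]); }
translate([152, 2977, 0]) cube([2900, 212, 2570]);
translate([152, 371, 0]) cube([212, 2606, 2570]);
translate([2840, 371, 0]) cube([212, 2606, 2570]);


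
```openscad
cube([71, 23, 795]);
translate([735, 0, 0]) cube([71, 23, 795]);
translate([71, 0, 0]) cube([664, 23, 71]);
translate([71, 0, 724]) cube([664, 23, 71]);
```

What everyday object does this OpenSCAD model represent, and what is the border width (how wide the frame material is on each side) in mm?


A picture frame. The border width is 71 mm.

Four thin pieces enclosing a rectangular opening — a picture frame. The two full-height stiles are 795 mm tall; the top rail sits at z = 724 and is 71 mm tall, so the border above the opening is 795 − 724 = 71 mm, matching the stile x-width.


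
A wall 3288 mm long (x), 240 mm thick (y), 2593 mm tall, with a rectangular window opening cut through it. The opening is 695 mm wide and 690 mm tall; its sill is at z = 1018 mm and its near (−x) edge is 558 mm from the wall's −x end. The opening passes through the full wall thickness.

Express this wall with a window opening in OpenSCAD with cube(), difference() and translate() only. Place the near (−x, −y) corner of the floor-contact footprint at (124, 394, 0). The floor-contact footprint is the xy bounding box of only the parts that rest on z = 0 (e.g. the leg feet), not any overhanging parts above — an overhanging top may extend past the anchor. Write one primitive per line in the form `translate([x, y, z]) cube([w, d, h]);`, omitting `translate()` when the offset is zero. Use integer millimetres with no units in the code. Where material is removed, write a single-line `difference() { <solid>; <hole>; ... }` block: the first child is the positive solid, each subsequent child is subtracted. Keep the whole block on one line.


difference() { translate([124, 394, 0]) cube([3288, 240, 2593]); translate([682, 394, 1018]) cube([695, 240, 690]); }


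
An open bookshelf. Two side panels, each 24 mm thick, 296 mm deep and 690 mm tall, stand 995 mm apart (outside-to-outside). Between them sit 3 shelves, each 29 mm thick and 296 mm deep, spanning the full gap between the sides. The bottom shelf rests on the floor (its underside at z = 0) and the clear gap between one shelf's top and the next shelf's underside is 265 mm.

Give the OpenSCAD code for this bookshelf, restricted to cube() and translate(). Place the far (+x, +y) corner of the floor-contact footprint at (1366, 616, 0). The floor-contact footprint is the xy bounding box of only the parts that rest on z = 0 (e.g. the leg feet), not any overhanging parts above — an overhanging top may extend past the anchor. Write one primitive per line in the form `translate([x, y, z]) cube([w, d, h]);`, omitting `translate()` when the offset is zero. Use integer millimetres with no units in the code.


translate([371, 320, 0]) cube([24, 296, 690]);
translate([1342, 320, 0]) cube([24, 296, 690]);
translate([395, 320, 0]) cube([947, 296, 29]);
translate([395, 320, 294]) cube([947, 296, 29]);
translate([395, 320, 588]) cube([947, 296, 29]);


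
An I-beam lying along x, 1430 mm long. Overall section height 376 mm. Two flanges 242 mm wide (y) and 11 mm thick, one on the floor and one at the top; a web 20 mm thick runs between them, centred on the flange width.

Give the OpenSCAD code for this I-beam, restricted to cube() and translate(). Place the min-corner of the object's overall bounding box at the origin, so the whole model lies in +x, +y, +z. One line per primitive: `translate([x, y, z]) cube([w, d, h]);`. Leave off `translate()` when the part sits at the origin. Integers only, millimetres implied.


cube([1430, 242, 11]);
translate([0, 111, 11]) cube([1430, 20, 354]);
translate([0, 0, 365]) cube([1430, 242, 11]);


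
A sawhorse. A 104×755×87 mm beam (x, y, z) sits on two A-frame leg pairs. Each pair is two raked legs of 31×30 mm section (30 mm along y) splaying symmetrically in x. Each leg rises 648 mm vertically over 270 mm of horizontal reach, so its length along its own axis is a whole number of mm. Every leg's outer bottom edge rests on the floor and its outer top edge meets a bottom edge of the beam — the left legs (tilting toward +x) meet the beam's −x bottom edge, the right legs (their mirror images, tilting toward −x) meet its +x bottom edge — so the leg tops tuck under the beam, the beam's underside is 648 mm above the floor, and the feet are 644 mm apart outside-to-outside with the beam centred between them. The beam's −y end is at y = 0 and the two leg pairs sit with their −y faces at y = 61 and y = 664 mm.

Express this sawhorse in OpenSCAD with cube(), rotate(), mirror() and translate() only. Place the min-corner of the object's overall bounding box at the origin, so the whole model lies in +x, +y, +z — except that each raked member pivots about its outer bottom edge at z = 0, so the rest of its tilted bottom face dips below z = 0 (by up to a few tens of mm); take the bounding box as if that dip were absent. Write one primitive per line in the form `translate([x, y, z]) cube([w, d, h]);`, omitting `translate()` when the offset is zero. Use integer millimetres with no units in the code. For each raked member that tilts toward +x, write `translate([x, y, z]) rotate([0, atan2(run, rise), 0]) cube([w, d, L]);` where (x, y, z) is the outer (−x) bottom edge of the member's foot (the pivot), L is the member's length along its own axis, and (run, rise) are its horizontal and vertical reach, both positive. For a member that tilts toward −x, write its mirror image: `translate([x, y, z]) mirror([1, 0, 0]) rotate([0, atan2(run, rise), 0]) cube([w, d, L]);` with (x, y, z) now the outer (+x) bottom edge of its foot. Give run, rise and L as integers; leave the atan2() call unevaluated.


// leg length = √(270² + 648²) = 702
// right-leg outer foot x = 2·270 + 104 = 644
// beam min-corner = (270, 0, 648)
translate([270, 0, 648]) cube([104, 755, 87]);
translate([0, 61, 0]) rotate([0, atan2(270, 648), 0]) cube([31, 30, 702]);
translate([644, 61, 0]) mirror([1, 0, 0]) rotate([0, atan2(270, 648), 0]) cube([31, 30, 702]);
translate([0, 664, 0]) rotate([0, atan2(270, 648), 0]) cube([31, 30, 702]);
translate([644, 664, 0]) mirror([1, 0, 0]) rotate([0, atan2(270, 648), 0]) cube([31, 30, 702]);


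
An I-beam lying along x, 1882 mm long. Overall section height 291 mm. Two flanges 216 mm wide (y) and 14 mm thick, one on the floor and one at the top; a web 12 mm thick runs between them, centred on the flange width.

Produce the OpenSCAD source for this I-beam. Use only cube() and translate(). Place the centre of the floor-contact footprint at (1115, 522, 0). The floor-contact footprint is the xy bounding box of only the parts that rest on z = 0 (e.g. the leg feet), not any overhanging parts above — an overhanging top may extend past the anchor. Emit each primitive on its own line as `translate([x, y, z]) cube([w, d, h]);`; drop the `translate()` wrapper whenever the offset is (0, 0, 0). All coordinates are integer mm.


translate([174, 414, 0]) cube([1882, 216, 14]);
translate([174, 516, 14]) cube([1882, 12, 263]);
translate([174, 414, 277]) cube([1882, 216, 14]);


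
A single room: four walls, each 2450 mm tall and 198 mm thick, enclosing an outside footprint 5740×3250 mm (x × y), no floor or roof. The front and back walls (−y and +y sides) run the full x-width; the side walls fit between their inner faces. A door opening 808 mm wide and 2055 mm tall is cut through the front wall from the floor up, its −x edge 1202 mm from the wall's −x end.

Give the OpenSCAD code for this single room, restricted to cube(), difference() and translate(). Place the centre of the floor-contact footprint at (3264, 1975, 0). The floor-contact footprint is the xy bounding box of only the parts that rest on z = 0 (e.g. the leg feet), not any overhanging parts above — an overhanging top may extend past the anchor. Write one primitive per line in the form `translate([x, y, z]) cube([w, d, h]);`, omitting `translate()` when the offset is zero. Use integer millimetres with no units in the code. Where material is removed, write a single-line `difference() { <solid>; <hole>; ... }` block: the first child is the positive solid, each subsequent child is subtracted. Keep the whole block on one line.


difference() { translate([394, 350, 0]) cube([5740, 198, 2450]); translate([1596, 350, 0]) cube([808, 198, 2055]); }
translate([394, 3402, 0]) cube([5740, 198, 2450]);
translate([394, 548, 0]) cube([198, 2854, 2450]);
translate([5936, 548, 0]) cube([198, 2854, 2450]);


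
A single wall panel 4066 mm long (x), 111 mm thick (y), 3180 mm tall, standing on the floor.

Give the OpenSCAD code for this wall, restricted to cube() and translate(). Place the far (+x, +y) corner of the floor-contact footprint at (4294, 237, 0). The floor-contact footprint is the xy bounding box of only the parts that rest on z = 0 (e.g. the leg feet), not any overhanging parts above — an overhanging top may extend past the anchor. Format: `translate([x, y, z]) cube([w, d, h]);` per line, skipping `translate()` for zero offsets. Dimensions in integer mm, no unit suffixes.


translate([228, 126, 0]) cube([4066, 111, 3180]);


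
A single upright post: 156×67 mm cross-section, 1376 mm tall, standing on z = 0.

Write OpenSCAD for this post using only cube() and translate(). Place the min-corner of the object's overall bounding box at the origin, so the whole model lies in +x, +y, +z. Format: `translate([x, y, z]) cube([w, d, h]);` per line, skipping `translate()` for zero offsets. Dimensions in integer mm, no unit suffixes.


cube([156, 67, 1376]);


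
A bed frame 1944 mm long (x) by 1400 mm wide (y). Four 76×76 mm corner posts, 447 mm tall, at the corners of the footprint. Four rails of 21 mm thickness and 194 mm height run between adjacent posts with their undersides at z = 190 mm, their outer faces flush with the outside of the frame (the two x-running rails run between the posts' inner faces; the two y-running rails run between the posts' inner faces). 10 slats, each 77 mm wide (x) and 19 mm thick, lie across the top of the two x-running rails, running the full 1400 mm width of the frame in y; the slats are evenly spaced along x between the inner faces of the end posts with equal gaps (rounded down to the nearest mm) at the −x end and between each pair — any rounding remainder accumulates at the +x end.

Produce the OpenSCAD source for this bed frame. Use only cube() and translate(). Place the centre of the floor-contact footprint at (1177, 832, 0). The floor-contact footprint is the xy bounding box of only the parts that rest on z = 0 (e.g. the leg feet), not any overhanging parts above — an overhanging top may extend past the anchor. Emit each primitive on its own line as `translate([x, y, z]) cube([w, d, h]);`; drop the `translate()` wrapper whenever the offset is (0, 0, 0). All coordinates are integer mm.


translate([205, 132, 0]) cube([76, 76, 447]);
translate([205, 1456, 0]) cube([76, 76, 447]);
translate([2073, 132, 0]) cube([76, 76, 447]);
translate([2073, 1456, 0]) cube([76, 76, 447]);
translate([281, 132, 190]) cube([1792, 21, 194]);
translate([281, 1511, 190]) cube([1792, 21, 194]);
translate([205, 208, 190]) cube([21, 1248, 194]);
translate([2128, 208, 190]) cube([21, 1248, 194]);
translate([373, 132, 384]) cube([77, 1400, 19]);
translate([542, 132, 384]) cube([77, 1400, 19]);
translate([711, 132, 384]) cube([77, 1400, 19]);
translate([880, 132, 384]) cube([77, 1400, 19]);
translate([1049, 132, 384]) cube([77, 1400, 19]);
translate([1218, 132, 384]) cube([77, 1400, 19]);
translate([1387, 132, 384]) cube([77, 1400, 19]);
translate([1556, 132, 384]) cube([77, 1400, 19]);
translate([1725, 132, 384]) cube([77, 1400, 19]);
translate([1894, 132, 384]) cube([77, 1400, 19]);


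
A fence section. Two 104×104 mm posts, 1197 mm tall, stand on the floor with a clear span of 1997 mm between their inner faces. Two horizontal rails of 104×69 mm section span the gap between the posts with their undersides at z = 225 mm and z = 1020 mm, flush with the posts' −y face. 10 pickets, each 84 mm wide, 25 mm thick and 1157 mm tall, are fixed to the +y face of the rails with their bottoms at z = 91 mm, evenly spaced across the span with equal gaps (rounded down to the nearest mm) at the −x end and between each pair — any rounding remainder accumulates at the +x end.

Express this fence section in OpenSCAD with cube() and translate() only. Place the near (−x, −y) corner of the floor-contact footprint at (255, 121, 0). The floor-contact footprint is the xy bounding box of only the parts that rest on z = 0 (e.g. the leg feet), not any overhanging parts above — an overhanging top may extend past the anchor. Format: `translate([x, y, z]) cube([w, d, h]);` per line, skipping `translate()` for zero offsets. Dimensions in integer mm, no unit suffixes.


translate([255, 121, 0]) cube([104, 104, 1197]);
translate([2356, 121, 0]) cube([104, 104, 1197]);
translate([359, 121, 225]) cube([1997, 104, 69]);
translate([359, 121, 1020]) cube([1997, 104, 69]);
translate([464, 225, 91]) cube([84, 25, 1157]);
translate([653, 225, 91]) cube([84, 25, 1157]);
translate([842, 225, 91]) cube([84, 25, 1157]);
translate([1031, 225, 91]) cube([84, 25, 1157]);
translate([1220, 225, 91]) cube([84, 25, 1157]);
translate([1409, 225, 91]) cube([84, 25, 1157]);
translate([1598, 225, 91]) cube([84, 25, 1157]);
translate([1787, 225, 91]) cube([84, 25, 1157]);
translate([1976, 225, 91]) cube([84, 25, 1157]);
translate([2165, 225, 91]) cube([84, 25, 1157]);


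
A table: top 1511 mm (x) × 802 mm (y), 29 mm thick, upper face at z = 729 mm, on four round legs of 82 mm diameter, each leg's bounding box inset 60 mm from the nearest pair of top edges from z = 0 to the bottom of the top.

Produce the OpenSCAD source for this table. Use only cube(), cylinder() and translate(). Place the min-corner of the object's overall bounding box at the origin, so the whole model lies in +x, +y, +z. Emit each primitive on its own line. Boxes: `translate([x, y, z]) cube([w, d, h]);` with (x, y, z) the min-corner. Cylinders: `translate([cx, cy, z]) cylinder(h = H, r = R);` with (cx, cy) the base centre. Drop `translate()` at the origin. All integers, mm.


// leg_h = 729 - 29 = 700
translate([0, 0, 700]) cube([1511, 802, 29]);
translate([101, 101, 0]) cylinder(h = 700, r = 41);
translate([1410, 101, 0]) cylinder(h = 700, r = 41);
translate([101, 701, 0]) cylinder(h = 700, r = 41);
translate([1410, 701, 0]) cylinder(h = 700, r = 41);


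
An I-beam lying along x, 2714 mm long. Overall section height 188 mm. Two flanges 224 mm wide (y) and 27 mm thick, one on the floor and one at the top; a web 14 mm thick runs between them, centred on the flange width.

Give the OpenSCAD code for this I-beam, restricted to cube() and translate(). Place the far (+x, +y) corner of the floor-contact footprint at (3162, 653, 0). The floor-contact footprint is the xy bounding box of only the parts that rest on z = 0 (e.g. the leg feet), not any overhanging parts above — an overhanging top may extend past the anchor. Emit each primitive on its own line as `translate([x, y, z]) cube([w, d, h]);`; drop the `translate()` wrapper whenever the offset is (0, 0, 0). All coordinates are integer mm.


translate([448, 429, 0]) cube([2714, 224, 27]);
translate([448, 534, 27]) cube([2714, 14, 134]);
translate([448, 429, 161]) cube([2714, 224, 27]);


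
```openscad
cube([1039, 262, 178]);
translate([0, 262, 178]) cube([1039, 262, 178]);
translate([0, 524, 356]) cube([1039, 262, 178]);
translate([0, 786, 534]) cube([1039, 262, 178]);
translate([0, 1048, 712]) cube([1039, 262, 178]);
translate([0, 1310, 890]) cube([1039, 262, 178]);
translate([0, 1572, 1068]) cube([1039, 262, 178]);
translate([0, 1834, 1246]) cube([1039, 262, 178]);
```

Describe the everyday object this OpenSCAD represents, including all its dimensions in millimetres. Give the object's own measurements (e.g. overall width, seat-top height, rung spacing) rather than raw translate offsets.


A straight staircase of 8 solid steps. Each step is 1039 mm wide (x), 262 mm deep (y, the going) and 178 mm tall (the rise). The first step rests on the floor; each subsequent step sits one going further in +y and one rise higher in +z, directly behind and above the previous step with no overlap.


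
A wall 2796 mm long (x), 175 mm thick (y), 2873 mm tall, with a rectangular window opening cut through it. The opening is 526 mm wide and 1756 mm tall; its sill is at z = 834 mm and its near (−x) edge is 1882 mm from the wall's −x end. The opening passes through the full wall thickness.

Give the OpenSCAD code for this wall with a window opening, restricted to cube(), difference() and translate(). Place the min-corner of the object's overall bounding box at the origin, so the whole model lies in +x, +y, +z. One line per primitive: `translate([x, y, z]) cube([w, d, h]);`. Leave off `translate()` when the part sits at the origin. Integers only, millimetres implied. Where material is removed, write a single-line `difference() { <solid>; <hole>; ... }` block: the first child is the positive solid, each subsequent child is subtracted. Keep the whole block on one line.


difference() { cube([2796, 175, 2873]); translate([1882, 0, 834]) cube([526, 175, 1756]); }


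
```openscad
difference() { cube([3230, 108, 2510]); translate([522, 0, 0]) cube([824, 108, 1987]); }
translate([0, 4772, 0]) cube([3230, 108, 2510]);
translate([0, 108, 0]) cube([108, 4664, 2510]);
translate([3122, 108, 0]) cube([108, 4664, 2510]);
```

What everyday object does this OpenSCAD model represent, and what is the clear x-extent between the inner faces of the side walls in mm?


A single room. The interior width is 3014 mm.

Four walls enclosing a rectangle with a door in the front wall — a room. Outside width 3230 minus two 108 mm walls gives 3014 mm.


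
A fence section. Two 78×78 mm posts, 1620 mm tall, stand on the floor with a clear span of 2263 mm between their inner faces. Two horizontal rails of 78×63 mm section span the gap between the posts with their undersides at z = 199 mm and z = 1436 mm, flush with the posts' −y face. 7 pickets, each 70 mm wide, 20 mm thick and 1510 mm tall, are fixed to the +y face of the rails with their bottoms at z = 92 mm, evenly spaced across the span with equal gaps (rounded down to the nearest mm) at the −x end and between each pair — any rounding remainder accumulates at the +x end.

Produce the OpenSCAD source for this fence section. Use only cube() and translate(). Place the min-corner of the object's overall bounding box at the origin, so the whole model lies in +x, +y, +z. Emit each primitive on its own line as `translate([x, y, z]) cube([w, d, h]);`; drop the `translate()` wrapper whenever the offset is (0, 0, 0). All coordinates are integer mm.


cube([78, 78, 1620]);
translate([2341, 0, 0]) cube([78, 78, 1620]);
translate([78, 0, 199]) cube([2263, 78, 63]);
translate([78, 0, 1436]) cube([2263, 78, 63]);
translate([299, 78, 92]) cube([70, 20, 1510]);
translate([590, 78, 92]) cube([70, 20, 1510]);
translate([881, 78, 92]) cube([70, 20, 1510]);
translate([1172, 78, 92]) cube([70, 20, 1510]);
translate([1463, 78, 92]) cube([70, 20, 1510]);
translate([1754, 78, 92]) cube([70, 20, 1510]);
translate([2045, 78, 92]) cube([70, 20, 1510]);


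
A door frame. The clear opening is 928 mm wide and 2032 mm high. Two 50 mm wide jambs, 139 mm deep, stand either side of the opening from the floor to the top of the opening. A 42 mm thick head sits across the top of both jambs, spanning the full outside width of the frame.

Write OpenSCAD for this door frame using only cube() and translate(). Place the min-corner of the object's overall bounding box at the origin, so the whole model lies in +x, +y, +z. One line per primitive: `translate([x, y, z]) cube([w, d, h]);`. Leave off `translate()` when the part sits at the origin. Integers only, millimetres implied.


cube([50, 139, 2032]);
translate([978, 0, 0]) cube([50, 139, 2032]);
translate([0, 0, 2032]) cube([1028, 139, 42]);


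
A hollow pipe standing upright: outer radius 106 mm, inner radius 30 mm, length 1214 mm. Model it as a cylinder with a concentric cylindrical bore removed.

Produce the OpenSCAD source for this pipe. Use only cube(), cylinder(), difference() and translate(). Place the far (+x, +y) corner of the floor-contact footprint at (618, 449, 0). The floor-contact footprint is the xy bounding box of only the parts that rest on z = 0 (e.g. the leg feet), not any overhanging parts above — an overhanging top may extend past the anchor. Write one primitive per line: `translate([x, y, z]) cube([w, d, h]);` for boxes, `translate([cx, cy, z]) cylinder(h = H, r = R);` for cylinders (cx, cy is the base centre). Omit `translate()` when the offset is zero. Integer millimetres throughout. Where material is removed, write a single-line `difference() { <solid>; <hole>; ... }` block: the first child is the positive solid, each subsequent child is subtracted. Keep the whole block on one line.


difference() { translate([512, 343, 0]) cylinder(h = 1214, r = 106); translate([512, 343, 0]) cylinder(h = 1214, r = 30); }


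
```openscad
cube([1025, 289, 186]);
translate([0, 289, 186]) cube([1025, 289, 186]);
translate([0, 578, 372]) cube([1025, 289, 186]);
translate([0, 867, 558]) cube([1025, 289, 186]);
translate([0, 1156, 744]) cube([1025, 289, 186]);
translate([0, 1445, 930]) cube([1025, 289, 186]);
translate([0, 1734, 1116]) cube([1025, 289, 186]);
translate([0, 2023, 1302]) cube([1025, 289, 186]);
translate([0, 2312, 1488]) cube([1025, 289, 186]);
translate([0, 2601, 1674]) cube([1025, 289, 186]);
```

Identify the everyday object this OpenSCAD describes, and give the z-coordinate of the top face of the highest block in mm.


A staircase. The total rise is 1860 mm.

10 identical blocks, each offset up and back from the previous — a staircase. Each step is 186 mm tall and there are 10 of them, so the total rise is 10 × 186 = 1860 mm.


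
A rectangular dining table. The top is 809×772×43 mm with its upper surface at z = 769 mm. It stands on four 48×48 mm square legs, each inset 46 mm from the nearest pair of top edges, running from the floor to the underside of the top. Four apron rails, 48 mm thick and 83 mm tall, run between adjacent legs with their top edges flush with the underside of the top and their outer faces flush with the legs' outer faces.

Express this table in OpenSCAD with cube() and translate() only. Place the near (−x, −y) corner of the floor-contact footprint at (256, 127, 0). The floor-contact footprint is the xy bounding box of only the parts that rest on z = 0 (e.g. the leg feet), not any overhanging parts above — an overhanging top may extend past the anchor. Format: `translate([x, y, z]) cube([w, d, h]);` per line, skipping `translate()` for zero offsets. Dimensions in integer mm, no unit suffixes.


translate([210, 81, 726]) cube([809, 772, 43]);
translate([256, 127, 0]) cube([48, 48, 726]);
translate([925, 127, 0]) cube([48, 48, 726]);
translate([256, 759, 0]) cube([48, 48, 726]);
translate([925, 759, 0]) cube([48, 48, 726]);
translate([304, 127, 643]) cube([621, 48, 83]);
translate([304, 759, 643]) cube([621, 48, 83]);
translate([256, 175, 643]) cube([48, 584, 83]);
translate([925, 175, 643]) cube([48, 584, 83]);


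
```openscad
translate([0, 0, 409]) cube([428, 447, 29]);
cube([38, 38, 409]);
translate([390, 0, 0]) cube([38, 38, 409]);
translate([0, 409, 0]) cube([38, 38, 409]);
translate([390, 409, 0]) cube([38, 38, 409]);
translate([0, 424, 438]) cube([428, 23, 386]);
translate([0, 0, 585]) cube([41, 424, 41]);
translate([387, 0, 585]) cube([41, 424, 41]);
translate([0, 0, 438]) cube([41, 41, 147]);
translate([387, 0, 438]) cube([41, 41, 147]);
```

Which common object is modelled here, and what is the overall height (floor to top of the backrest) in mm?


A chair. The overall height is 824 mm.

A slab on four corner posts with a tall panel at the back — a chair. The seat slab sits at z = 409 with thickness 29, and the 386 mm backrest starts at the seat top, so the overall height is 409 + 29 + 386 = 824 mm.


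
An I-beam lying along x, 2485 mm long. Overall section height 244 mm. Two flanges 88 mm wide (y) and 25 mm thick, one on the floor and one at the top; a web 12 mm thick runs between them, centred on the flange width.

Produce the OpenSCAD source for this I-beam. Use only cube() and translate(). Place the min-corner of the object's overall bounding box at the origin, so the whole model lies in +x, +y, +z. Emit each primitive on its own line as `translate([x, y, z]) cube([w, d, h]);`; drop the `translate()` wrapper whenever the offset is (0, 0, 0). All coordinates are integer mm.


cube([2485, 88, 25]);
translate([0, 38, 25]) cube([2485, 12, 194]);
translate([0, 0, 219]) cube([2485, 88, 25]);


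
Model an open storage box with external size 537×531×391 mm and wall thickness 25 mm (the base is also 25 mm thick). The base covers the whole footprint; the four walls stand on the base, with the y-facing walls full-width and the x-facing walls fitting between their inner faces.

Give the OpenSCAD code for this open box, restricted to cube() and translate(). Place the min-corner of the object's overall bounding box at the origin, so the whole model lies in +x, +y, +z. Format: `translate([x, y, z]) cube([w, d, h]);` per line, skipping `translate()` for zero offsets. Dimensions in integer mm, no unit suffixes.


cube([537, 531, 25]);
translate([0, 0, 25]) cube([537, 25, 366]);
translate([0, 506, 25]) cube([537, 25, 366]);
translate([0, 25, 25]) cube([25, 481, 366]);
translate([512, 25, 25]) cube([25, 481, 366]);


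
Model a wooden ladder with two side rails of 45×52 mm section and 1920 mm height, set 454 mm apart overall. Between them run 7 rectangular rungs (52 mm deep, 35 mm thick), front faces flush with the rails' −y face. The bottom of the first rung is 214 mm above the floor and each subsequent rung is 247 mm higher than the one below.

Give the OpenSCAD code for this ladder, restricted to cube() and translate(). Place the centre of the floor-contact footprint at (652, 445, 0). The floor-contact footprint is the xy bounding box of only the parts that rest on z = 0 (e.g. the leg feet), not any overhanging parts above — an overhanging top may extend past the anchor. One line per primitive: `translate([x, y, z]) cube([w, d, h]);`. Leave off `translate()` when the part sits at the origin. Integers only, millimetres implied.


translate([425, 419, 0]) cube([45, 52, 1920]);
translate([834, 419, 0]) cube([45, 52, 1920]);
translate([470, 419, 214]) cube([364, 52, 35]);
translate([470, 419, 461]) cube([364, 52, 35]);
translate([470, 419, 708]) cube([364, 52, 35]);
translate([470, 419, 955]) cube([364, 52, 35]);
translate([470, 419, 1202]) cube([364, 52, 35]);
translate([470, 419, 1449]) cube([364, 52, 35]);
translate([470, 419, 1696]) cube([364, 52, 35]);


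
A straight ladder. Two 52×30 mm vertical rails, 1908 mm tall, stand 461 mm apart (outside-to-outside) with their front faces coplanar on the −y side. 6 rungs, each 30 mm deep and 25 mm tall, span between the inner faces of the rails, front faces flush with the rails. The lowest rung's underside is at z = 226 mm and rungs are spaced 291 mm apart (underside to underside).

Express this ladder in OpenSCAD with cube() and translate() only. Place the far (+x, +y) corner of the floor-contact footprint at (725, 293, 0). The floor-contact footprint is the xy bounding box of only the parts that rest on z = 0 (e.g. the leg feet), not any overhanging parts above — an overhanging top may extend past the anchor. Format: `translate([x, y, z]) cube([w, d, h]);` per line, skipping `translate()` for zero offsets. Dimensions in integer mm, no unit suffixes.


translate([264, 263, 0]) cube([52, 30, 1908]);
translate([673, 263, 0]) cube([52, 30, 1908]);
translate([316, 263, 226]) cube([357, 30, 25]);
translate([316, 263, 517]) cube([357, 30, 25]);
translate([316, 263, 808]) cube([357, 30, 25]);
translate([316, 263, 1099]) cube([357, 30, 25]);
translate([316, 263, 1390]) cube([357, 30, 25]);
translate([316, 263, 1681]) cube([357, 30, 25]);
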